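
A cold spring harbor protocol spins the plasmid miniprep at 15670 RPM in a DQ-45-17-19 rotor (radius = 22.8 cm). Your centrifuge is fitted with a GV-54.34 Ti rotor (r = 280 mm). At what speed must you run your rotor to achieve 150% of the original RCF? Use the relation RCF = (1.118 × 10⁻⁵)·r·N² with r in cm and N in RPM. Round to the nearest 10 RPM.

RCF_original = 1.118 × 10⁻⁵ × 22.8 × (15670)² = 1.118 × 10⁻⁵ × 22.8 × 245,548,900 ≈ 62,591.4 × g
Target RCF = 1.5 × 62,591.4 ≈ 93,887.1 × g
Your rotor: r = 280 mm = 28.0 cm
93,887.1 = 1.118 × 10⁻⁵ × 28 × N²
N² = 93,887.1 / (31.304 × 10⁻⁵) = 299,920,457
N ≈ √299,920,457 ≈ 17,318.2

≈ 17320 RPM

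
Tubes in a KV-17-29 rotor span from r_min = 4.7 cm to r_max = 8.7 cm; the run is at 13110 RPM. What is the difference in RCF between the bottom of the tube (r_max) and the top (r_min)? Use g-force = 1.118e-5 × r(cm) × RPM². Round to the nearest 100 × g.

7700 ×g

RCF_max = 1.118 × 10⁻⁵ × 8.7 × (13110)² = 1.118 × 10⁻⁵ × 8.7 × 171,872,100 ≈ 16,717.3 × g
RCF_min = 1.118 × 10⁻⁵ × 4.7 × (13110)² = 1.118 × 10⁻⁵ × 4.7 × 171,872,100 ≈ 9,031.2 × g
ΔRCF = 16,717.3 − 9,031.2 = 7,686.1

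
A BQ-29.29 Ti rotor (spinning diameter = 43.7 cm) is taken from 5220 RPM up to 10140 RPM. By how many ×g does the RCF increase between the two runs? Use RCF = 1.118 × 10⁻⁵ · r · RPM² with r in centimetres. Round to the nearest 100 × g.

r = 43.7 / 2 = 21.85 cm
RCF₁ = 1.118 × 10⁻⁵ × 21.85 × (5220)² = 1.118 × 10⁻⁵ × 21.85 × 27,248,400 ≈ 6,656.3 × g
RCF₂ = 1.118 × 10⁻⁵ × 21.85 × (10140)² = 1.118 × 10⁻⁵ × 21.85 × 102,819,600 ≈ 25,117.1 × g
Increase = 25,117.1 − 6,656.3 = 18,460.8

≈ 18500 ×g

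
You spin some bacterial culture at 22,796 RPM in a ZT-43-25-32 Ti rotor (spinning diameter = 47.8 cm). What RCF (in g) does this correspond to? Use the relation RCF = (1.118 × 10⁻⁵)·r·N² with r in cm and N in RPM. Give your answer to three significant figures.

r = 47.8 / 2 = 23.9 cm
RCF = 1.118 × 10⁻⁵ × 23.9 × (22796)² = 1.118 × 10⁻⁵ × 23.9 × 519,657,616 ≈ 138,853.6 × g

139000 g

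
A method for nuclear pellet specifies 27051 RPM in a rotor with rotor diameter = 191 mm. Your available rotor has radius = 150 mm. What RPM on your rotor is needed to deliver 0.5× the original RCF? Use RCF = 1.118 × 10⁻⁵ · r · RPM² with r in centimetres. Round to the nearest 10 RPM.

≈ 15260 RPM

Original rotor: r = 191 mm / 2 = 95.5 mm = 9.55 cm
RCF = 1.118 × 10⁻⁵ × r × N²
RCF_original = 1.118 × 10⁻⁵ × 9.55 × (27051)² = 1.118 × 10⁻⁵ × 9.55 × 731,756,601 ≈ 78,128.9 × g
Target RCF = 0.5 × 78,128.9 ≈ 39,064.4 × g
Your rotor: r = 150 mm = 15.0 cm
39,064.4 = 1.118 × 10⁻⁵ × 15 × N²
N² = 39,064.4 / (16.77 × 10⁻⁵) = 232,942,159
N ≈ √232,942,159 ≈ 15,262.4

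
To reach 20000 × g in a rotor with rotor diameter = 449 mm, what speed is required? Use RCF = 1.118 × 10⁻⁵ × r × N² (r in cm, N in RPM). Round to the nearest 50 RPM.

N ≈ 8950 RPM

r = 449 mm / 2 = 224.5 mm = 22.45 cm
20,000 = 1.118 × 10⁻⁵ × 22.45 × N²
N² = 20,000 / (25.0991 × 10⁻⁵) = 79,684,132
N ≈ √79,684,132 ≈ 8,926.6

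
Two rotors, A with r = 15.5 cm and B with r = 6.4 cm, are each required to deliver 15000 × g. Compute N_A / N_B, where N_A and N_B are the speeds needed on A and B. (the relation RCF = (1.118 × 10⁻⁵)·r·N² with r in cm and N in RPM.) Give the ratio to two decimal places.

0.64

At fixed RCF, N ∝ 1/√r, so N_A/N_B = √(r_B/r_A) = √(6.4/15.5) = √0.412903 = 0.6426.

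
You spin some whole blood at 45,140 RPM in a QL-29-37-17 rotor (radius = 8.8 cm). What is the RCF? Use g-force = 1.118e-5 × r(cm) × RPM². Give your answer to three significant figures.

200000 ×g

RCF = 1.118 × 10⁻⁵ × r × N²
RCF = 1.118 × 10⁻⁵ × 8.8 × (45140)² = 1.118 × 10⁻⁵ × 8.8 × 2,037,619,600 ≈ 200,469.2 × g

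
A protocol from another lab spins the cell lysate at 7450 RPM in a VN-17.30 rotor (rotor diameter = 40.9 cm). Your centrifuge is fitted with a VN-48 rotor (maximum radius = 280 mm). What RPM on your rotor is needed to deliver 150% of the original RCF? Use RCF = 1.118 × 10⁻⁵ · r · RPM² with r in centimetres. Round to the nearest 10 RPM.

7800 RPM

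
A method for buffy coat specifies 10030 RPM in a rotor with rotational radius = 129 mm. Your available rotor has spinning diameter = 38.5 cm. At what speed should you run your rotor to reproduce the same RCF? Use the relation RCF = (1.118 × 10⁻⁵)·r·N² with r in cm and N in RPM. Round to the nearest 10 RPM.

≈ 8210 RPM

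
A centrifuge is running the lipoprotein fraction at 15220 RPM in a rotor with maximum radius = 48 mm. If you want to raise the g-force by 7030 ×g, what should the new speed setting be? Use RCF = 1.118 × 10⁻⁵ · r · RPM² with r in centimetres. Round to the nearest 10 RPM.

N₂ ≈ 19040 RPM

r = 48 mm = 4.8 cm
Current RCF = 1.118 × 10⁻⁵ × 4.8 × (15220)² = 1.118 × 10⁻⁵ × 4.8 × 231,648,400 ≈ 12,431.2 × g
Target RCF = 12,431.2 + 7,030 = 19,461.2 × g
N² = 19,461.2 / (5.3664 × 10⁻⁵) = 362,649,076
N ≈ √362,649,076 ≈ 19,043.3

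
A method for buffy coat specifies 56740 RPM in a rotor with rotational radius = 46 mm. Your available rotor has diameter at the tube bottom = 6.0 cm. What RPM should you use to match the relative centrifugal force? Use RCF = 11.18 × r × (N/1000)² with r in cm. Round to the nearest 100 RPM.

Original rotor: r = 46 mm = 4.6 cm
RCF_original = 11.18 × 4.6 × (56.74)² = 11.18 × 4.6 × 3,219.4276 ≈ 165,568.7 × g
Your rotor: r = 6.0 / 2 = 3 cm
165,568.7 = 11.18 × 3 × (N/1000)²
(N/1000)² = 165,568.7 / 33.54 = 4936.455
N = 1000 × √4936.455 ≈ 70,259.9

≈ 70300 RPM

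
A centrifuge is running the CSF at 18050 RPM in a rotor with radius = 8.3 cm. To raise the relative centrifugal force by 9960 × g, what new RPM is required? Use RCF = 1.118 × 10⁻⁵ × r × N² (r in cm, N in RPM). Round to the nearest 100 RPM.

N₂ ≈ 20800 RPM

Current RCF = 1.118 × 10⁻⁵ × 8.3 × (18050)² = 1.118 × 10⁻⁵ × 8.3 × 325,802,500 ≈ 30,232.5 × g
Target RCF = 30,232.5 + 9,960 = 40,192.5 × g
N² = 40,192.5 / (9.2794 × 10⁻⁵) = 433,136,841
N ≈ √433,136,841 ≈ 20,811.9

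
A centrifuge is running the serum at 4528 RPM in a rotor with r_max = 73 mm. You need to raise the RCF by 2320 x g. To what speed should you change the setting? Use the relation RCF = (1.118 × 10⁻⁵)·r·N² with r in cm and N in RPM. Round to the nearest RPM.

N₂ ≈ 6995 RPM

r = 73 mm = 7.3 cm
Current RCF = 1.118 × 10⁻⁵ × 7.3 × (4528)² = 1.118 × 10⁻⁵ × 7.3 × 20,502,784 ≈ 1,673.3 × g
Target RCF = 1,673.3 + 2,320 = 3,993.3 × g
N² = 3,993.3 / (8.1614 × 10⁻⁵) = 48,929,105
N ≈ √48,929,105 ≈ 6,994.9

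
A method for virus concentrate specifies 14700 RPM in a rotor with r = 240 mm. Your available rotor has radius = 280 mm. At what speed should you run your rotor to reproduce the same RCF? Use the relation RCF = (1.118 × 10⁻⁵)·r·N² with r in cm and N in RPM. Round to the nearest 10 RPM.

≈ 13610 RPM

Original rotor: r = 240 mm = 24.0 cm
RCF_original = 1.118 × 10⁻⁵ × 24 × (14700)² = 1.118 × 10⁻⁵ × 24 × 216,090,000 ≈ 57,981.3 × g
Your rotor: r = 280 mm = 28.0 cm
57,981.3 = 1.118 × 10⁻⁵ × 28 × N²
N² = 57,981.3 / (31.304 × 10⁻⁵) = 185,220,100
N ≈ √185,220,100 ≈ 13,609.6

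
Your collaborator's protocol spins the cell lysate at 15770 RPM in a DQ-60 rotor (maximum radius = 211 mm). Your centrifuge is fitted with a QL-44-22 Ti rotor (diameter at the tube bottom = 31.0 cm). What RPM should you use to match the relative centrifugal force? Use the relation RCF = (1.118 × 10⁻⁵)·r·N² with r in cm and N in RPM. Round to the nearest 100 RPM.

≈ 18400 RPM

Original rotor: r = 211 mm = 21.1 cm
RCF_original = 1.118 × 10⁻⁵ × 21.1 × (15770)² = 1.118 × 10⁻⁵ × 21.1 × 248,692,900 ≈ 58,666.2 × g
Your rotor: r = 31.0 / 2 = 15.5 cm
58,666.2 = 1.118 × 10⁻⁵ × 15.5 × N²
N² = 58,666.2 / (17.329 × 10⁻⁵) = 338,543,482
N ≈ √338,543,482 ≈ 18,399.6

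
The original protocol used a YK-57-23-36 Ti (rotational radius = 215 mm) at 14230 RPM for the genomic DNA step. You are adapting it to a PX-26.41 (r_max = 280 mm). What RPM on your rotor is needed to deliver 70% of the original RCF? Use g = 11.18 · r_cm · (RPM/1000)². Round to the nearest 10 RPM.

10430 RPM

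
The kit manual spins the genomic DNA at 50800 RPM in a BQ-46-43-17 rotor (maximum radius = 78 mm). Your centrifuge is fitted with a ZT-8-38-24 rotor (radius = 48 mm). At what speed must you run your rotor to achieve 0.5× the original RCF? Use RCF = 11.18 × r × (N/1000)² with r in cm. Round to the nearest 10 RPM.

≈ 45790 RPM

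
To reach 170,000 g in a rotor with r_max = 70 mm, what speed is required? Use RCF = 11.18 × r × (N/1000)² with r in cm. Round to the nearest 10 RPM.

r = 70 mm = 7.0 cm
170,000 = 11.18 × 7 × (N/1000)²
(N/1000)² = 170,000 / 78.26 = 2172.246
N = 1000 × √2172.246 ≈ 46,607.4

46610 RPM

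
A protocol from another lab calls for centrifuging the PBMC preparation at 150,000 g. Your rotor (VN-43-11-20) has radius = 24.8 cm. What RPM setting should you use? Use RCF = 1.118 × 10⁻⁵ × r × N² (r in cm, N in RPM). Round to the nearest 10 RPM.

≈ 23260 RPM

RCF = 1.118 × 10⁻⁵ × r × N²
150,000 = 1.118 × 10⁻⁵ × 24.8 × N²
N² = 150,000 / (27.7264 × 10⁻⁵) = 541,000,635
N ≈ √541,000,635 ≈ 23,259.4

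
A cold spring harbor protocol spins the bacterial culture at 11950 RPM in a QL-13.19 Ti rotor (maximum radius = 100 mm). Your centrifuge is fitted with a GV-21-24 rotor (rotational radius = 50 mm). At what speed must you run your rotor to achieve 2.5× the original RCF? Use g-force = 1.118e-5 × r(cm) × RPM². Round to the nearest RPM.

≈ 26721 RPM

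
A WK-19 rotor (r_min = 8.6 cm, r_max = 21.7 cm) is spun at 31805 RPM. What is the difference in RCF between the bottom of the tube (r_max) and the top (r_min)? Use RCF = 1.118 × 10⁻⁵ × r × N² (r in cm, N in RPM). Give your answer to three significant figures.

148000 x g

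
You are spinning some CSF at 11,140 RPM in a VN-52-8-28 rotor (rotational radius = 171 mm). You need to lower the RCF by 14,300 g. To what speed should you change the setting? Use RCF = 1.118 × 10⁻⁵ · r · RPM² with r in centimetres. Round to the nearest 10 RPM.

r = 171 mm = 17.1 cm
Current RCF = 1.118 × 10⁻⁵ × 17.1 × (11140)² = 1.118 × 10⁻⁵ × 17.1 × 124,099,600 ≈ 23,725.1 × g
Target RCF = 23,725.1 − 14,300 = 9,425.1 × g
N² = 9,425.1 / (19.1178 × 10⁻⁵) = 49,300,129
N ≈ √49,300,129 ≈ 7,021.4

N₂ ≈ 7020 RPM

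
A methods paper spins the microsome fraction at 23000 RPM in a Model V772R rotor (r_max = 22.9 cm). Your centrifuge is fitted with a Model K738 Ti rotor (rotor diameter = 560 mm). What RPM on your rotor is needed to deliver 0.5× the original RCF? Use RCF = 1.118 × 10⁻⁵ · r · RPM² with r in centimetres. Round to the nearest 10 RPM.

RCF_original = 1.118 × 10⁻⁵ × 22.9 × (23000)² = 1.118 × 10⁻⁵ × 22.9 × 529,000,000 ≈ 135,435.6 × g
Target RCF = 0.5 × 135,435.6 ≈ 67,717.8 × g
Your rotor: r = 560 mm / 2 = 280 mm = 28 cm
67,717.8 = 1.118 × 10⁻⁵ × 28 × N²
N² = 67,717.8 / (31.304 × 10⁻⁵) = 216,323,154
N ≈ √216,323,154 ≈ 14,707.9

≈ 14710 RPM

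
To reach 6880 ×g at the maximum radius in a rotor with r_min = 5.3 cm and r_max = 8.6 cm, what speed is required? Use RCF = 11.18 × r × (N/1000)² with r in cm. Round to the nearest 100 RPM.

8500 RPM

Use r_max = 8.6 cm.
RCF = 11.18 × r × (N/1000)²
6,880 = 11.18 × 8.6 × (N/1000)²
(N/1000)² = 6,880 / 96.148 = 71.55635
N = 1000 × √71.55635 ≈ 8,459.1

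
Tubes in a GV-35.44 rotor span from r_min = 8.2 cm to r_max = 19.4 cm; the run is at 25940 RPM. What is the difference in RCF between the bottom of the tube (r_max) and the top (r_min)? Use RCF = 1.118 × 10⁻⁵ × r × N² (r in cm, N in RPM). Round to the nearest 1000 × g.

ΔRCF ≈ 84000 g

RCF_max = 1.118 × 10⁻⁵ × 19.4 × (25940)² = 1.118 × 10⁻⁵ × 19.4 × 672,883,600 ≈ 145,943.1 × g
RCF_min = 1.118 × 10⁻⁵ × 8.2 × (25940)² = 1.118 × 10⁻⁵ × 8.2 × 672,883,600 ≈ 61,687.3 × g
ΔRCF = 145,943.1 − 61,687.3 = 84,255.8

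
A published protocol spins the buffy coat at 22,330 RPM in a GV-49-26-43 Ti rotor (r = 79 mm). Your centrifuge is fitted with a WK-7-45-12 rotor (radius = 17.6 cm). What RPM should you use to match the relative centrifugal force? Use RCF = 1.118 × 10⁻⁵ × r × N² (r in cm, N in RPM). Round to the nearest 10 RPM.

Original rotor: r = 79 mm = 7.9 cm
RCF = 1.118 × 10⁻⁵ × r × N²
RCF_original = 1.118 × 10⁻⁵ × 7.9 × (22330)² = 1.118 × 10⁻⁵ × 7.9 × 498,628,900 ≈ 44,039.9 × g
44,039.9 = 1.118 × 10⁻⁵ × 17.6 × N²
N² = 44,039.9 / (19.6768 × 10⁻⁵) = 223,816,373
N ≈ √223,816,373 ≈ 14,960.5

≈ 14960 RPM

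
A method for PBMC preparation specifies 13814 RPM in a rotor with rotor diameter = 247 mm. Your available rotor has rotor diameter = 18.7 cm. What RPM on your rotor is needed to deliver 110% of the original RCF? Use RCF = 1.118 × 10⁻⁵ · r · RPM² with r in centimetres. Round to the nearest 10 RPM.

Original rotor: r = 247 mm / 2 = 123.5 mm = 12.35 cm
RCF = 1.118 × 10⁻⁵ × r × N²
RCF_original = 1.118 × 10⁻⁵ × 12.35 × (13814)² = 1.118 × 10⁻⁵ × 12.35 × 190,826,596 ≈ 26,348 × g
Target RCF = 1.1 × 26,348 ≈ 28,982.8 × g
Your rotor: r = 18.7 / 2 = 9.35 cm
28,982.8 = 1.118 × 10⁻⁵ × 9.35 × N²
N² = 28,982.8 / (10.4533 × 10⁻⁵) = 277,259,813
N ≈ √277,259,813 ≈ 16,651.1

16650 RPM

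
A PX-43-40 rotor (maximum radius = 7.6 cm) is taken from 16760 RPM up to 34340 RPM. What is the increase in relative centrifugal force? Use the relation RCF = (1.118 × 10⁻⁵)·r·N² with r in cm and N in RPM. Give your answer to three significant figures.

76300 x g

RCF₁ = 1.118 × 10⁻⁵ × 7.6 × (16760)² = 1.118 × 10⁻⁵ × 7.6 × 280,897,600 ≈ 23,867.3 × g
RCF₂ = 1.118 × 10⁻⁵ × 7.6 × (34340)² = 1.118 × 10⁻⁵ × 7.6 × 1,179,235,600 ≈ 100,197.3 × g
Increase = 100,197.3 − 23,867.3 = 76,330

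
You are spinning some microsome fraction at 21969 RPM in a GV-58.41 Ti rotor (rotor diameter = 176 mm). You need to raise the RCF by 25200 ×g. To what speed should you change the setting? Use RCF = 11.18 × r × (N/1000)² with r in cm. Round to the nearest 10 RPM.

r = 176 mm / 2 = 88 mm = 8.8 cm
Current RCF = 11.18 × 8.8 × (21.969)² = 11.18 × 8.8 × 482.636961 ≈ 47,483.8 × g
Target RCF = 47,483.8 + 25,200 = 72,683.8 × g
(N/1000)² = 72,683.8 / 98.384 = 738.7766
N = 1000 × √738.7766 ≈ 27,180.4

27180 RPM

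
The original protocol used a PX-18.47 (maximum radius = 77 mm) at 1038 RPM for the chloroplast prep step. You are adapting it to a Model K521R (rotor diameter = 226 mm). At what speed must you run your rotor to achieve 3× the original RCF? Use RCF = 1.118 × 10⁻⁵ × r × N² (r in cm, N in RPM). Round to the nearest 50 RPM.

1500 RPM

Original rotor: r = 77 mm = 7.7 cm
RCF_original = 1.118 × 10⁻⁵ × 7.7 × (1038)² = 1.118 × 10⁻⁵ × 7.7 × 1,077,444 ≈ 92.8 × g
Target RCF = 3 × 92.8 ≈ 278.4 × g
Your rotor: r = 226 mm / 2 = 113 mm = 11.3 cm
278.4 = 1.118 × 10⁻⁵ × 11.3 × N²
N² = 278.4 / (12.6334 × 10⁻⁵) = 2,203,682
N ≈ √2,203,682 ≈ 1,484.5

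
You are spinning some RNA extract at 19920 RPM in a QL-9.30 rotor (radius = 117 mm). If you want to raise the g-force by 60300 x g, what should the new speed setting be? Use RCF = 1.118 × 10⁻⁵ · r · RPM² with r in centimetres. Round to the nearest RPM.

≈ 29288 RPM

r = 117 mm = 11.7 cm
Current RCF = 1.118 × 10⁻⁵ × 11.7 × (19920)² = 1.118 × 10⁻⁵ × 11.7 × 396,806,400 ≈ 51,904.7 × g
Target RCF = 51,904.7 + 60,300 = 112,204.7 × g
N² = 112,204.7 / (13.0806 × 10⁻⁵) = 857,794,749
N ≈ √857,794,749 ≈ 29,288.1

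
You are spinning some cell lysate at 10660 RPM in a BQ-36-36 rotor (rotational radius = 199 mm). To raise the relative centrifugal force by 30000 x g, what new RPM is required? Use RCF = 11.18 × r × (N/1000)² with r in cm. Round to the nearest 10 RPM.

r = 199 mm = 19.9 cm
Current RCF = 11.18 × 19.9 × (10.66)² = 11.18 × 19.9 × 113.6356 ≈ 25,281.9 × g
Target RCF = 25,281.9 + 30,000 = 55,281.9 × g
(N/1000)² = 55,281.9 / 222.482 = 248.4781
N = 1000 × √248.4781 ≈ 15,763.2

≈ 15760 RPM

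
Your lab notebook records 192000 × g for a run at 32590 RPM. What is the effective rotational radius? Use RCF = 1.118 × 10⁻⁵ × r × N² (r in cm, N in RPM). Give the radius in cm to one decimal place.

r ≈ 16.2 cm

RCF = 1.118 × 10⁻⁵ × r × N²
192000 = 1.118 × 10⁻⁵ × r × (32590)²
r = 192000 / (1.118 × 10⁻⁵ × 1,062,108,100) = 192000 / 11874.37 ≈ 16.169 cm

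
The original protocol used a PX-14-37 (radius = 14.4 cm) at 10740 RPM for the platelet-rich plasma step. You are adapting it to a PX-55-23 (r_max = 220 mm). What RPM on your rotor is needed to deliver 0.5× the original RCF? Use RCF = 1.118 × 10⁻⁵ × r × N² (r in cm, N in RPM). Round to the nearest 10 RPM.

RCF_original = 1.118 × 10⁻⁵ × 14.4 × (10740)² = 1.118 × 10⁻⁵ × 14.4 × 115,347,600 ≈ 18,570 × g
Target RCF = 0.5 × 18,570 ≈ 9,285 × g
Your rotor: r = 220 mm = 22.0 cm
9,285 = 1.118 × 10⁻⁵ × 22 × N²
N² = 9,285 / (24.596 × 10⁻⁵) = 37,750,041
N ≈ √37,750,041 ≈ 6,144.1

≈ 6140 RPM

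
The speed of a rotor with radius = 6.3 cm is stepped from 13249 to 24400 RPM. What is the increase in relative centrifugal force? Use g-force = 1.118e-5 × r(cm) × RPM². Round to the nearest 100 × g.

RCF₁ = 1.118 × 10⁻⁵ × 6.3 × (13249)² = 1.118 × 10⁻⁵ × 6.3 × 175,536,001 ≈ 12,363.7 × g
RCF₂ = 1.118 × 10⁻⁵ × 6.3 × (24400)² = 1.118 × 10⁻⁵ × 6.3 × 595,360,000 ≈ 41,933.6 × g
Increase = 41,933.6 − 12,363.7 = 29,569.9

≈ 29600 g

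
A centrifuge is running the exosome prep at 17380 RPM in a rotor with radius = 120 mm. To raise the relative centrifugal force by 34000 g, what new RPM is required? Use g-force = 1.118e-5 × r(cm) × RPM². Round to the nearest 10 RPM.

23570 RPM

r = 120 mm = 12.0 cm
Current RCF = 1.118 × 10⁻⁵ × 12 × (17380)² = 1.118 × 10⁻⁵ × 12 × 302,064,400 ≈ 40,525 × g
Target RCF = 40,525 + 34,000 = 74,525 × g
N² = 74,525 / (13.416 × 10⁻⁵) = 555,493,441
N ≈ √555,493,441 ≈ 23,568.9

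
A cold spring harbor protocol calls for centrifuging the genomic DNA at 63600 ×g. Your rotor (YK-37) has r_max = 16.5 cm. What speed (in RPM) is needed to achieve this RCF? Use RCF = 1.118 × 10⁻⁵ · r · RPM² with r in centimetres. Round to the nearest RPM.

≈ 18568 RPM

RCF = 1.118 × 10⁻⁵ × r × N²
63,600 = 1.118 × 10⁻⁵ × 16.5 × N²
N² = 63,600 / (18.447 × 10⁻⁵) = 344,771,508
N ≈ √344,771,508 ≈ 18,568.0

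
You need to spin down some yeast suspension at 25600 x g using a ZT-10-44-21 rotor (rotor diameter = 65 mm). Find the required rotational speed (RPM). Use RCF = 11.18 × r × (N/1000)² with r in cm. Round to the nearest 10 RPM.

r = 65 mm / 2 = 32.5 mm = 3.25 cm
25,600 = 11.18 × 3.25 × (N/1000)²
(N/1000)² = 25,600 / 36.335 = 704.5548
N = 1000 × √704.5548 ≈ 26,543.5

N ≈ 26540 RPM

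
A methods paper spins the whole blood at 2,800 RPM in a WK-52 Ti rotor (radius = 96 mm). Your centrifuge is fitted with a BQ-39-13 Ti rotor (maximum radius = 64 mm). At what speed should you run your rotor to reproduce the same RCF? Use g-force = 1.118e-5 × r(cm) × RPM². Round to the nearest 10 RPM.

Original rotor: r = 96 mm = 9.6 cm
RCF = 1.118 × 10⁻⁵ × r × N²
RCF_original = 1.118 × 10⁻⁵ × 9.6 × (2800)² = 1.118 × 10⁻⁵ × 9.6 × 7,840,000 ≈ 841.5 × g
Your rotor: r = 64 mm = 6.4 cm
841.5 = 1.118 × 10⁻⁵ × 6.4 × N²
N² = 841.5 / (7.1552 × 10⁻⁵) = 11,760,678
N ≈ √11,760,678 ≈ 3,429.4

≈ 3430 RPM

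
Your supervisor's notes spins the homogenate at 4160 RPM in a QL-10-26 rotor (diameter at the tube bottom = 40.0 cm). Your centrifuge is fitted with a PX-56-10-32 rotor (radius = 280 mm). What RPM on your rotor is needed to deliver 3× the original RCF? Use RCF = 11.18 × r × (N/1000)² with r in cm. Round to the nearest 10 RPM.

6090 RPM

Original rotor: r = 40.0 / 2 = 20 cm
RCF_original = 11.18 × 20 × (4.16)² = 11.18 × 20 × 17.3056 ≈ 3,869.5 × g
Target RCF = 3 × 3,869.5 ≈ 11,608.5 × g
Your rotor: r = 280 mm = 28.0 cm
11,608.5 = 11.18 × 28 × (N/1000)²
(N/1000)² = 11,608.5 / 313.04 = 37.08312
N = 1000 × √37.08312 ≈ 6,089.6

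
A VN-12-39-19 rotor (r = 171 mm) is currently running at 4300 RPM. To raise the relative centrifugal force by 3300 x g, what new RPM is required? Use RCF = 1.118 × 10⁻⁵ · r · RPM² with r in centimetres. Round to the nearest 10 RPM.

N₂ ≈ 5980 RPM

r = 171 mm = 17.1 cm
Current RCF = 1.118 × 10⁻⁵ × 17.1 × (4300)² = 1.118 × 10⁻⁵ × 17.1 × 18,490,000 ≈ 3,534.9 × g
Target RCF = 3,534.9 + 3,300 = 6,834.9 × g
N² = 6,834.9 / (19.1178 × 10⁻⁵) = 35,751,499
N ≈ √35,751,499 ≈ 5,979.3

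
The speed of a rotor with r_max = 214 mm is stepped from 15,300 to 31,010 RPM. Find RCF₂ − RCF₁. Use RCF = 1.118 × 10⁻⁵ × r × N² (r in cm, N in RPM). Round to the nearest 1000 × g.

r = 214 mm = 21.4 cm
RCF₁ = 1.118 × 10⁻⁵ × 21.4 × (15300)² = 1.118 × 10⁻⁵ × 21.4 × 234,090,000 ≈ 56,006.5 × g
RCF₂ = 1.118 × 10⁻⁵ × 21.4 × (31010)² = 1.118 × 10⁻⁵ × 21.4 × 961,620,100 ≈ 230,069.5 × g
Increase = 230,069.5 − 56,006.5 = 174,063

174000 g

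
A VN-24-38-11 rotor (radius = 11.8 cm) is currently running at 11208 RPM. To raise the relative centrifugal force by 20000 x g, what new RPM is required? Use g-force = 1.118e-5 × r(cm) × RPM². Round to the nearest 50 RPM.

Current RCF = 1.118 × 10⁻⁵ × 11.8 × (11208)² = 1.118 × 10⁻⁵ × 11.8 × 125,619,264 ≈ 16,572.2 × g
Target RCF = 16,572.2 + 20,000 = 36,572.2 × g
N² = 36,572.2 / (13.1924 × 10⁻⁵) = 277,221,734
N ≈ √277,221,734 ≈ 16,650.0

16650 RPM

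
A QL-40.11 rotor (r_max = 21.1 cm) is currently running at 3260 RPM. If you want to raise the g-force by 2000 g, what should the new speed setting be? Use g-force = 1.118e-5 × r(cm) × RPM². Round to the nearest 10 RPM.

N₂ ≈ 4370 RPM

Current RCF = 1.118 × 10⁻⁵ × 21.1 × (3260)² = 1.118 × 10⁻⁵ × 21.1 × 10,627,600 ≈ 2,507 × g
Target RCF = 2,507 + 2,000 = 4,507 × g
N² = 4,507 / (23.5898 × 10⁻⁵) = 19,105,715
N ≈ √19,105,715 ≈ 4,371.0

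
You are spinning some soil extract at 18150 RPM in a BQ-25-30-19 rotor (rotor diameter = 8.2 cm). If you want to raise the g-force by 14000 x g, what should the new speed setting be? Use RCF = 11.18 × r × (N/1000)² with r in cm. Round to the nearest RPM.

r = 8.2 / 2 = 4.1 cm
Current RCF = 11.18 × 4.1 × (18.15)² = 11.18 × 4.1 × 329.4225 ≈ 15,100.1 × g
Target RCF = 15,100.1 + 14,000 = 29,100.1 × g
(N/1000)² = 29,100.1 / 45.838 = 634.8466
N = 1000 × √634.8466 ≈ 25,196.2

N₂ ≈ 25196 RPM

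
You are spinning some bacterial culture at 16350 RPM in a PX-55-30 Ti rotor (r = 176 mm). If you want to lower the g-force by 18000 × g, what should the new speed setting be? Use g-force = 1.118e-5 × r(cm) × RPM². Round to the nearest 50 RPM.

≈ 13250 RPM

r = 176 mm = 17.6 cm
Current RCF = 1.118 × 10⁻⁵ × 17.6 × (16350)² = 1.118 × 10⁻⁵ × 17.6 × 267,322,500 ≈ 52,600.5 × g
Target RCF = 52,600.5 − 18,000 = 34,600.5 × g
N² = 34,600.5 / (19.6768 × 10⁻⁵) = 175,844,141
N ≈ √175,844,141 ≈ 13,260.6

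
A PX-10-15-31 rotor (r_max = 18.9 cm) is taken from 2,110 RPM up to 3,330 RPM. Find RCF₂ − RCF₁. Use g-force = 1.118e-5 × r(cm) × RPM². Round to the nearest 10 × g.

≈ 1400 × g

RCF₁ = 1.118 × 10⁻⁵ × 18.9 × (2110)² = 1.118 × 10⁻⁵ × 18.9 × 4,452,100 ≈ 940.7 × g
RCF₂ = 1.118 × 10⁻⁵ × 18.9 × (3330)² = 1.118 × 10⁻⁵ × 18.9 × 11,088,900 ≈ 2,343.1 × g
Increase = 2,343.1 − 940.7 = 1,402.4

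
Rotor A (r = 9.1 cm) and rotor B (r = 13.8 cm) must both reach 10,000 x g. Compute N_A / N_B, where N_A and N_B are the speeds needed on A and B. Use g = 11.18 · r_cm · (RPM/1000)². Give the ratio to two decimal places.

At fixed RCF, N ∝ 1/√r, so N_A/N_B = √(r_B/r_A) = √(13.8/9.1) = √1.516484 = 1.2315.

1.23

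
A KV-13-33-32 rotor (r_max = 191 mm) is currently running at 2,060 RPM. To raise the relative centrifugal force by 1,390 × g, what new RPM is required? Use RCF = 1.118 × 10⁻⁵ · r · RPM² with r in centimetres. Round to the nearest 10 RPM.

≈ 3280 RPM

r = 191 mm = 19.1 cm
Current RCF = 1.118 × 10⁻⁵ × 19.1 × (2060)² = 1.118 × 10⁻⁵ × 19.1 × 4,243,600 ≈ 906.2 × g
Target RCF = 906.2 + 1,390 = 2,296.2 × g
N² = 2,296.2 / (21.3538 × 10⁻⁵) = 10,753,121
N ≈ √10,753,121 ≈ 3,279.2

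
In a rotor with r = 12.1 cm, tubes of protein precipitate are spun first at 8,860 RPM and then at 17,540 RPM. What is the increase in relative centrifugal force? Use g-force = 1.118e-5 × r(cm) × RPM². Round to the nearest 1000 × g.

RCF₁ = 1.118 × 10⁻⁵ × 12.1 × (8860)² = 1.118 × 10⁻⁵ × 12.1 × 78,499,600 ≈ 10,619.3 × g
RCF₂ = 1.118 × 10⁻⁵ × 12.1 × (17540)² = 1.118 × 10⁻⁵ × 12.1 × 307,651,600 ≈ 41,618.5 × g
Increase = 41,618.5 − 10,619.3 = 30,999.2

31000 ×g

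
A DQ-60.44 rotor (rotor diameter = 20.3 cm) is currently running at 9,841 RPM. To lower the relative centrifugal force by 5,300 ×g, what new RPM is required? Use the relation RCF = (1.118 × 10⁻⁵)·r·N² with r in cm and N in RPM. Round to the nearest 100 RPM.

r = 20.3 / 2 = 10.15 cm
Current RCF = 1.118 × 10⁻⁵ × 10.15 × (9841)² = 1.118 × 10⁻⁵ × 10.15 × 96,845,281 ≈ 10,989.7 × g
Target RCF = 10,989.7 − 5,300 = 5,689.7 × g
N² = 5,689.7 / (11.3477 × 10⁻⁵) = 50,139,676
N ≈ √50,139,676 ≈ 7,080.9

7100 RPM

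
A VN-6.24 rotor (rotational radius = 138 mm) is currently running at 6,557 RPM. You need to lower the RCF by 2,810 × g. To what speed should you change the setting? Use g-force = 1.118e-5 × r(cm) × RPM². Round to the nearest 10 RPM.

r = 138 mm = 13.8 cm
Current RCF = 1.118 × 10⁻⁵ × 13.8 × (6557)² = 1.118 × 10⁻⁵ × 13.8 × 42,994,249 ≈ 6,633.3 × g
Target RCF = 6,633.3 − 2,810 = 3,823.3 × g
N² = 3,823.3 / (15.4284 × 10⁻⁵) = 24,780,923
N ≈ √24,780,923 ≈ 4,978.0

≈ 4980 RPM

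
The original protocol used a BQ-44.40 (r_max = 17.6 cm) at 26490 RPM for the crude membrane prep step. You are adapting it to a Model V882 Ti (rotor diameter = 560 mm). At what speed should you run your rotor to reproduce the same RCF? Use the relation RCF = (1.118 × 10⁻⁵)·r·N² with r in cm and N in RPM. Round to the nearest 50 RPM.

21000 RPM

RCF_original = 1.118 × 10⁻⁵ × 17.6 × (26490)² = 1.118 × 10⁻⁵ × 17.6 × 701,720,100 ≈ 138,076.1 × g
Your rotor: r = 560 mm / 2 = 280 mm = 28 cm
138,076.1 = 1.118 × 10⁻⁵ × 28 × N²
N² = 138,076.1 / (31.304 × 10⁻⁵) = 441,081,331
N ≈ √441,081,331 ≈ 21,001.9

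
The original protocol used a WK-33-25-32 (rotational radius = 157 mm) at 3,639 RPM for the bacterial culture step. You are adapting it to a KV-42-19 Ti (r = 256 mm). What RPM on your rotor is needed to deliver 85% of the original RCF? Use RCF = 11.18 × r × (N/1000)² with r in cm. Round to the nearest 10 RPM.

2630 RPM

Original rotor: r = 157 mm = 15.7 cm
RCF_original = 11.18 × 15.7 × (3.639)² = 11.18 × 15.7 × 13.242321 ≈ 2,324.4 × g
Target RCF = 0.85 × 2,324.4 ≈ 1,975.7 × g
Your rotor: r = 256 mm = 25.6 cm
1,975.7 = 11.18 × 25.6 × (N/1000)²
(N/1000)² = 1,975.7 / 286.208 = 6.903022
N = 1000 × √6.903022 ≈ 2,627.4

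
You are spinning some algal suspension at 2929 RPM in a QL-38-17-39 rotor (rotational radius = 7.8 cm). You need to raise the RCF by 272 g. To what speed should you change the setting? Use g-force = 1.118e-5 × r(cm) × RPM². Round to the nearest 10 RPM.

Current RCF = 1.118 × 10⁻⁵ × 7.8 × (2929)² = 1.118 × 10⁻⁵ × 7.8 × 8,579,041 ≈ 748.1 × g
Target RCF = 748.1 + 272 = 1,020.1 × g
N² = 1,020.1 / (8.7204 × 10⁻⁵) = 11,697,858
N ≈ √11,697,858 ≈ 3,420.2

≈ 3420 RPM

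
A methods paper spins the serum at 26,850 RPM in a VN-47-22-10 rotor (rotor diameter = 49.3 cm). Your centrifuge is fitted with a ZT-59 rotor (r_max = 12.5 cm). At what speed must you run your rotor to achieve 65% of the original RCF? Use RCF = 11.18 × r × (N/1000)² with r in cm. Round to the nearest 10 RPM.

Original rotor: r = 49.3 / 2 = 24.65 cm
RCF_original = 11.18 × 24.65 × (26.85)² = 11.18 × 24.65 × 720.9225 ≈ 198,676.9 × g
Target RCF = 0.65 × 198,676.9 ≈ 129,140 × g
129,140 = 11.18 × 12.5 × (N/1000)²
(N/1000)² = 129,140 / 139.75 = 924.0787
N = 1000 × √924.0787 ≈ 30,398.7

≈ 30400 RPM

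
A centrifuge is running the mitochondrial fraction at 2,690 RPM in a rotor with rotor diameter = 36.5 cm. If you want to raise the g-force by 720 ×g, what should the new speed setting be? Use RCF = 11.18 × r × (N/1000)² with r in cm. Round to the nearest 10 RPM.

r = 36.5 / 2 = 18.25 cm
Current RCF = 11.18 × 18.25 × (2.69)² = 11.18 × 18.25 × 7.2361 ≈ 1,476.4 × g
Target RCF = 1,476.4 + 720 = 2,196.4 × g
(N/1000)² = 2,196.4 / 204.035 = 10.76482
N = 1000 × √10.76482 ≈ 3,281.0

3280 RPM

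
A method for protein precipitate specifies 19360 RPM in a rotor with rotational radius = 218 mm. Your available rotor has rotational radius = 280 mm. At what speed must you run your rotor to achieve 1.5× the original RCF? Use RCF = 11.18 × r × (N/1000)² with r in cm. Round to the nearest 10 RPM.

≈ 20920 RPM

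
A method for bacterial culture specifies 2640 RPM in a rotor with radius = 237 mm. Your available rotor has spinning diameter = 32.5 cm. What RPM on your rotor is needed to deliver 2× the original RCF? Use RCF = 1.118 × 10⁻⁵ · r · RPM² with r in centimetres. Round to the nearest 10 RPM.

4510 RPM

Original rotor: r = 237 mm = 23.7 cm
RCF = 1.118 × 10⁻⁵ × r × N²
RCF_original = 1.118 × 10⁻⁵ × 23.7 × (2640)² = 1.118 × 10⁻⁵ × 23.7 × 6,969,600 ≈ 1,846.7 × g
Target RCF = 2 × 1,846.7 ≈ 3,693.4 × g
Your rotor: r = 32.5 / 2 = 16.25 cm
3,693.4 = 1.118 × 10⁻⁵ × 16.25 × N²
N² = 3,693.4 / (18.1675 × 10⁻⁵) = 20,329,710
N ≈ √20,329,710 ≈ 4,508.8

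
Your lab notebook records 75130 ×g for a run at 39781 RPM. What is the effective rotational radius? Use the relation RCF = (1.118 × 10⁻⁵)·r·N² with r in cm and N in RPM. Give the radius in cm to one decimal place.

RCF = 1.118 × 10⁻⁵ × r × N²
75130 = 1.118 × 10⁻⁵ × r × (39781)²
r = 75130 / (1.118 × 10⁻⁵ × 1,582,527,961) = 75130 / 17692.66 ≈ 4.246 cm

r ≈ 4.2 cm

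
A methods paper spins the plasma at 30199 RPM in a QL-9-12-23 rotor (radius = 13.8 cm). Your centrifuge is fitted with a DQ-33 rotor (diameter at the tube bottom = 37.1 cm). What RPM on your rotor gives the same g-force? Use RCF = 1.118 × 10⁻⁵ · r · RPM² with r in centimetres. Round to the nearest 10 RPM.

≈ 26050 RPM

RCF_original = 1.118 × 10⁻⁵ × 13.8 × (30199)² = 1.118 × 10⁻⁵ × 13.8 × 911,979,601 ≈ 140,703.9 × g
Your rotor: r = 37.1 / 2 = 18.55 cm
140,703.9 = 1.118 × 10⁻⁵ × 18.55 × N²
N² = 140,703.9 / (20.7389 × 10⁻⁵) = 678,454,016
N ≈ √678,454,016 ≈ 26,047.1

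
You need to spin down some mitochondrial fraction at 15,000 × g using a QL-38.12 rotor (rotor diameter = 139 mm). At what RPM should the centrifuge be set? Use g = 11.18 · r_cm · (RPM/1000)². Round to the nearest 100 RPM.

13900 RPM

r = 139 mm / 2 = 69.5 mm = 6.95 cm
15,000 = 11.18 × 6.95 × (N/1000)²
(N/1000)² = 15,000 / 77.701 = 193.0477
N = 1000 × √193.0477 ≈ 13,894.2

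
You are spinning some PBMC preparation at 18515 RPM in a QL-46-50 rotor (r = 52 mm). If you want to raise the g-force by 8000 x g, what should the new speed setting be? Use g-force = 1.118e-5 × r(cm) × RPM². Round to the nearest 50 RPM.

N₂ ≈ 21900 RPM

r = 52 mm = 5.2 cm
Current RCF = 1.118 × 10⁻⁵ × 5.2 × (18515)² = 1.118 × 10⁻⁵ × 5.2 × 342,805,225 ≈ 19,929.3 × g
Target RCF = 19,929.3 + 8,000 = 27,929.3 × g
N² = 27,929.3 / (5.8136 × 10⁻⁵) = 480,413,169
N ≈ √480,413,169 ≈ 21,918.3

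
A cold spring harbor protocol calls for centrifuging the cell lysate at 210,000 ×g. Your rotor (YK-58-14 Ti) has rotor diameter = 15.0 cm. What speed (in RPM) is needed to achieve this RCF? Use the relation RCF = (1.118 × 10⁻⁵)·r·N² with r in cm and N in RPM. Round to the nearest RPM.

r = 15.0 / 2 = 7.5 cm
210,000 = 1.118 × 10⁻⁵ × 7.5 × N²
N² = 210,000 / (8.385 × 10⁻⁵) = 2,504,472,272
N ≈ √2,504,472,272 ≈ 50,044.7

N ≈ 50045 RPM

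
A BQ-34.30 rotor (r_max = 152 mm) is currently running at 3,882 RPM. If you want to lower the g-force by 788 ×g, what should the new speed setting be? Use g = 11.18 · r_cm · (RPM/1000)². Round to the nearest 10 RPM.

N₂ ≈ 3230 RPM

r = 152 mm = 15.2 cm
Current RCF = 11.18 × 15.2 × (3.882)² = 11.18 × 15.2 × 15.069924 ≈ 2,560.9 × g
Target RCF = 2,560.9 − 788 = 1,772.9 × g
(N/1000)² = 1,772.9 / 169.936 = 10.43275
N = 1000 × √10.43275 ≈ 3,230.0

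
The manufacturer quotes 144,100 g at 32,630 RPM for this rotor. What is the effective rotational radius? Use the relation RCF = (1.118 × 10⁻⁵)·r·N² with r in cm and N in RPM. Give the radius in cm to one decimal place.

RCF = 1.118 × 10⁻⁵ × r × N²
144100 = 1.118 × 10⁻⁵ × r × (32630)²
r = 144100 / (1.118 × 10⁻⁵ × 1,064,716,900) = 144100 / 11903.53 ≈ 12.106 cm

≈ 12.1 cm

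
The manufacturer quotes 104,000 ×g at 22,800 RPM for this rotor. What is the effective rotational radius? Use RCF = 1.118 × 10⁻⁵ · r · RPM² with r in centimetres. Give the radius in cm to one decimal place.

≈ 17.9 cm

RCF = 1.118 × 10⁻⁵ × r × N²
104000 = 1.118 × 10⁻⁵ × r × (22800)²
r = 104000 / (1.118 × 10⁻⁵ × 519,840,000) = 104000 / 5811.811 ≈ 17.895 cm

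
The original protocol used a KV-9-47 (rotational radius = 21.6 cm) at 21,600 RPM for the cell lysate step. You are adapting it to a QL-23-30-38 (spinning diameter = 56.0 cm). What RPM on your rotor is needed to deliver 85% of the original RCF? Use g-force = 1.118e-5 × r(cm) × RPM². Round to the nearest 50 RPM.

17500 RPM

RCF = 1.118 × 10⁻⁵ × r × N²
RCF_original = 1.118 × 10⁻⁵ × 21.6 × (21600)² = 1.118 × 10⁻⁵ × 21.6 × 466,560,000 ≈ 112,668.6 × g
Target RCF = 0.85 × 112,668.6 ≈ 95,768.3 × g
Your rotor: r = 56.0 / 2 = 28 cm
95,768.3 = 1.118 × 10⁻⁵ × 28 × N²
N² = 95,768.3 / (31.304 × 10⁻⁵) = 305,929,913
N ≈ √305,929,913 ≈ 17,490.9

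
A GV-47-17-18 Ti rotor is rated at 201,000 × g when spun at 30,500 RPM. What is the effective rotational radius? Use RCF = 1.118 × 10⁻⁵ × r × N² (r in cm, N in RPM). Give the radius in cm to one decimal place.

19.3 cm

201000 = 1.118 × 10⁻⁵ × r × (30500)²
r = 201000 / (1.118 × 10⁻⁵ × 930,250,000) = 201000 / 10400.19 ≈ 19.327 cm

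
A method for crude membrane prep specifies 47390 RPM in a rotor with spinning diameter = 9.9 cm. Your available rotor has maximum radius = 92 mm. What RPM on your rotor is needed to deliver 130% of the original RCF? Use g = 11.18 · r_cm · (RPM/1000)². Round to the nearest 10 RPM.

≈ 39630 RPM

Original rotor: r = 9.9 / 2 = 4.95 cm
RCF_original = 11.18 × 4.95 × (47.39)² = 11.18 × 4.95 × 2,245.8121 ≈ 124,285.5 × g
Target RCF = 1.3 × 124,285.5 ≈ 161,571.1 × g
Your rotor: r = 92 mm = 9.2 cm
161,571.1 = 11.18 × 9.2 × (N/1000)²
(N/1000)² = 161,571.1 / 102.856 = 1570.848
N = 1000 × √1570.848 ≈ 39,633.9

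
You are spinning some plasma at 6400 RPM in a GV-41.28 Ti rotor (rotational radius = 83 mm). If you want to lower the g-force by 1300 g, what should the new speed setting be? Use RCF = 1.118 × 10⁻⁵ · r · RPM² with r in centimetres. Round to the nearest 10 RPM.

r = 83 mm = 8.3 cm
Current RCF = 1.118 × 10⁻⁵ × 8.3 × (6400)² = 1.118 × 10⁻⁵ × 8.3 × 40,960,000 ≈ 3,800.8 × g
Target RCF = 3,800.8 − 1,300 = 2,500.8 × g
N² = 2,500.8 / (9.2794 × 10⁻⁵) = 26,950,018
N ≈ √26,950,018 ≈ 5,191.3

5190 RPM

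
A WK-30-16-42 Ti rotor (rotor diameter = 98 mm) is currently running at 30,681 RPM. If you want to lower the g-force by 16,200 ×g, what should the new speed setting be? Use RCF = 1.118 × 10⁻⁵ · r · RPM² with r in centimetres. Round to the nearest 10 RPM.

N₂ ≈ 25410 RPM

r = 98 mm / 2 = 49 mm = 4.9 cm
Current RCF = 1.118 × 10⁻⁵ × 4.9 × (30681)² = 1.118 × 10⁻⁵ × 4.9 × 941,323,761 ≈ 51,567.6 × g
Target RCF = 51,567.6 − 16,200 = 35,367.6 × g
N² = 35,367.6 / (5.4782 × 10⁻⁵) = 645,606,221
N ≈ √645,606,221 ≈ 25,408.8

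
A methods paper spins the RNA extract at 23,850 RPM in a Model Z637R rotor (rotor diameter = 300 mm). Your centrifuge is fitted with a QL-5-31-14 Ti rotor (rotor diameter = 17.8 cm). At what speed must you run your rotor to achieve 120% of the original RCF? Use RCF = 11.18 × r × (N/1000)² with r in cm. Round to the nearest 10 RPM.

33920 RPM

Original rotor: r = 300 mm / 2 = 150 mm = 15 cm
RCF_original = 11.18 × 15 × (23.85)² = 11.18 × 15 × 568.8225 ≈ 95,391.5 × g
Target RCF = 1.2 × 95,391.5 ≈ 114,469.8 × g
Your rotor: r = 17.8 / 2 = 8.9 cm
114,469.8 = 11.18 × 8.9 × (N/1000)²
(N/1000)² = 114,469.8 / 99.502 = 1150.427
N = 1000 × √1150.427 ≈ 33,917.9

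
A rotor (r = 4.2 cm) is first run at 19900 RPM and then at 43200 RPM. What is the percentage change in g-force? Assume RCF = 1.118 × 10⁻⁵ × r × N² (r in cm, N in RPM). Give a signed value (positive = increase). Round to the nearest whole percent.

+371%

RCF ∝ N², so the ratio is (43200/19900)² = (2.170854)² = 4.7126.
Change = 4.7126 − 1 = +3.7126 → +371.3%.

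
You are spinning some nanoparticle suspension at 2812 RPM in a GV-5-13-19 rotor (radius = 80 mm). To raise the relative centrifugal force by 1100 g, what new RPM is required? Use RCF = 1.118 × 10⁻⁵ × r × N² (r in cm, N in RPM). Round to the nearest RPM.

r = 80 mm = 8.0 cm
Current RCF = 1.118 × 10⁻⁵ × 8 × (2812)² = 1.118 × 10⁻⁵ × 8 × 7,907,344 ≈ 707.2 × g
Target RCF = 707.2 + 1,100 = 1,807.2 × g
N² = 1,807.2 / (8.944 × 10⁻⁵) = 20,205,725
N ≈ √20,205,725 ≈ 4,495.1

≈ 4495 RPM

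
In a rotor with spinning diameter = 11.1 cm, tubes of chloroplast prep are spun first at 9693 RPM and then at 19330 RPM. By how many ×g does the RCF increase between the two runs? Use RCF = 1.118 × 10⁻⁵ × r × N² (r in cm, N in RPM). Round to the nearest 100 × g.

17400 ×g

r = 11.1 / 2 = 5.55 cm
RCF₁ = 1.118 × 10⁻⁵ × 5.55 × (9693)² = 1.118 × 10⁻⁵ × 5.55 × 93,954,249 ≈ 5,829.8 × g
RCF₂ = 1.118 × 10⁻⁵ × 5.55 × (19330)² = 1.118 × 10⁻⁵ × 5.55 × 373,648,900 ≈ 23,184.5 × g
Increase = 23,184.5 − 5,829.8 = 17,354.7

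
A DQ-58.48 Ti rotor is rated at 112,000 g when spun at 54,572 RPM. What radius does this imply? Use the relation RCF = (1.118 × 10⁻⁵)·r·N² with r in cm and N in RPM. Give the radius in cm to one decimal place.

RCF = 1.118 × 10⁻⁵ × r × N²
112000 = 1.118 × 10⁻⁵ × r × (54572)²
r = 112000 / (1.118 × 10⁻⁵ × 2,978,103,184) = 112000 / 33295.19 ≈ 3.364 cm

≈ 3.4 cm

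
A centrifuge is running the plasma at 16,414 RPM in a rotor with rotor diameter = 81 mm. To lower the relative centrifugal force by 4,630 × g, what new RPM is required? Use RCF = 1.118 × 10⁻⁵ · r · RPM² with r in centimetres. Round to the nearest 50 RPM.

r = 81 mm / 2 = 40.5 mm = 4.05 cm
Current RCF = 1.118 × 10⁻⁵ × 4.05 × (16414)² = 1.118 × 10⁻⁵ × 4.05 × 269,419,396 ≈ 12,199 × g
Target RCF = 12,199 − 4,630 = 7,569 × g
N² = 7,569 / (4.5279 × 10⁻⁵) = 167,163,586
N ≈ √167,163,586 ≈ 12,929.2

N₂ ≈ 12950 RPM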